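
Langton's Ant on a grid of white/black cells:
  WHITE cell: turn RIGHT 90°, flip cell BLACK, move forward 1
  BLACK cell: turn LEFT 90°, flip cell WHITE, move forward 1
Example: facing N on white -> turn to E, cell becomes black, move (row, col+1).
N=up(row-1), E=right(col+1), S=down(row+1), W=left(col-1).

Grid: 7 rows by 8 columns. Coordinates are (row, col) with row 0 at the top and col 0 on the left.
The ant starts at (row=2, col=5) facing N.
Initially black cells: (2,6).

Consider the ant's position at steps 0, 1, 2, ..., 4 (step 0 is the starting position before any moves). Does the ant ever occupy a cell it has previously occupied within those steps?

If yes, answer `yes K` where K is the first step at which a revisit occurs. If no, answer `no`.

Step 1: on WHITE (2,5): turn R to E, flip to black, move to (2,6). |black|=2 — new cell
Step 2: on BLACK (2,6): turn L to N, flip to white, move to (1,6). |black|=1 — new cell
Step 3: on WHITE (1,6): turn R to E, flip to black, move to (1,7). |black|=2 — new cell
Step 4: on WHITE (1,7): turn R to S, flip to black, move to (2,7). |black|=3 — new cell
No revisit within 4 steps.

Answer: no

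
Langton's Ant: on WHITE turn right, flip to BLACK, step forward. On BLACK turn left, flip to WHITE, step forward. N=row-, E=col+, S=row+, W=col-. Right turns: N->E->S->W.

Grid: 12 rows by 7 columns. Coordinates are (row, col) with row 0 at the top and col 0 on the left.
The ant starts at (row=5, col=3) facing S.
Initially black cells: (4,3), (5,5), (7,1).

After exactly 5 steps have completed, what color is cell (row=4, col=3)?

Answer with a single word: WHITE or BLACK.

Step 1: on WHITE (5,3): turn R to W, flip to black, move to (5,2). |black|=4
Step 2: on WHITE (5,2): turn R to N, flip to black, move to (4,2). |black|=5
Step 3: on WHITE (4,2): turn R to E, flip to black, move to (4,3). |black|=6
Step 4: on BLACK (4,3): turn L to N, flip to white, move to (3,3). |black|=5
Step 5: on WHITE (3,3): turn R to E, flip to black, move to (3,4). |black|=6

Answer: WHITE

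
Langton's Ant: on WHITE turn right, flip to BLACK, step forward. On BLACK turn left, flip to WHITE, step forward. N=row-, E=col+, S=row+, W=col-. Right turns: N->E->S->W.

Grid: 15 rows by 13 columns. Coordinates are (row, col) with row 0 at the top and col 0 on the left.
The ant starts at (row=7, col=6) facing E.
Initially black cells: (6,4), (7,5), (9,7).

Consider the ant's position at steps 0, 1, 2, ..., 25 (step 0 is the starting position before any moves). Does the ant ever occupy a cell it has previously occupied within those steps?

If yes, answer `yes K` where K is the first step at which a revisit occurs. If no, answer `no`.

Step 1: on WHITE (7,6): turn R to S, flip to black, move to (8,6). |black|=4 — new cell
Step 2: on WHITE (8,6): turn R to W, flip to black, move to (8,5). |black|=5 — new cell
Step 3: on WHITE (8,5): turn R to N, flip to black, move to (7,5). |black|=6 — new cell
Step 4: on BLACK (7,5): turn L to W, flip to white, move to (7,4). |black|=5 — new cell
Step 5: on WHITE (7,4): turn R to N, flip to black, move to (6,4). |black|=6 — new cell
Step 6: on BLACK (6,4): turn L to W, flip to white, move to (6,3). |black|=5 — new cell
Step 7: on WHITE (6,3): turn R to N, flip to black, move to (5,3). |black|=6 — new cell
Step 8: on WHITE (5,3): turn R to E, flip to black, move to (5,4). |black|=7 — new cell
Step 9: on WHITE (5,4): turn R to S, flip to black, move to (6,4). |black|=8 — REVISIT

Answer: yes 9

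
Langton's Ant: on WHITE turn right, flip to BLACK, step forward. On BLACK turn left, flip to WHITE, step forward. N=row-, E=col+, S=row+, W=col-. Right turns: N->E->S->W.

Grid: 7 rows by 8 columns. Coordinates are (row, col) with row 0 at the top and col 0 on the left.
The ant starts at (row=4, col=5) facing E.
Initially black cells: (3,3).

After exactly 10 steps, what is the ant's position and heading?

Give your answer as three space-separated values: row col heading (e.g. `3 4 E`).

Step 1: on WHITE (4,5): turn R to S, flip to black, move to (5,5). |black|=2
Step 2: on WHITE (5,5): turn R to W, flip to black, move to (5,4). |black|=3
Step 3: on WHITE (5,4): turn R to N, flip to black, move to (4,4). |black|=4
Step 4: on WHITE (4,4): turn R to E, flip to black, move to (4,5). |black|=5
Step 5: on BLACK (4,5): turn L to N, flip to white, move to (3,5). |black|=4
Step 6: on WHITE (3,5): turn R to E, flip to black, move to (3,6). |black|=5
Step 7: on WHITE (3,6): turn R to S, flip to black, move to (4,6). |black|=6
Step 8: on WHITE (4,6): turn R to W, flip to black, move to (4,5). |black|=7
Step 9: on WHITE (4,5): turn R to N, flip to black, move to (3,5). |black|=8
Step 10: on BLACK (3,5): turn L to W, flip to white, move to (3,4). |black|=7

Answer: 3 4 W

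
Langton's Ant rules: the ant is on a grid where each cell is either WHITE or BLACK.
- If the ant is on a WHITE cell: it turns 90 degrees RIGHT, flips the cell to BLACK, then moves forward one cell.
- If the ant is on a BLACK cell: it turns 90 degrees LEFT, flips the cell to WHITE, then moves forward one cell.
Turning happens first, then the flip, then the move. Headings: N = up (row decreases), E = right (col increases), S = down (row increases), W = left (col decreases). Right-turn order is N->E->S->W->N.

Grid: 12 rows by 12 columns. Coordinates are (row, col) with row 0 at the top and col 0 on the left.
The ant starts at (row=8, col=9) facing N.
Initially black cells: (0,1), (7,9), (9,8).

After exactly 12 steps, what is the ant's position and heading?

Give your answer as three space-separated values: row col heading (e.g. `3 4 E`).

Answer: 6 9 N

Derivation:
Step 1: on WHITE (8,9): turn R to E, flip to black, move to (8,10). |black|=4
Step 2: on WHITE (8,10): turn R to S, flip to black, move to (9,10). |black|=5
Step 3: on WHITE (9,10): turn R to W, flip to black, move to (9,9). |black|=6
Step 4: on WHITE (9,9): turn R to N, flip to black, move to (8,9). |black|=7
Step 5: on BLACK (8,9): turn L to W, flip to white, move to (8,8). |black|=6
Step 6: on WHITE (8,8): turn R to N, flip to black, move to (7,8). |black|=7
Step 7: on WHITE (7,8): turn R to E, flip to black, move to (7,9). |black|=8
Step 8: on BLACK (7,9): turn L to N, flip to white, move to (6,9). |black|=7
Step 9: on WHITE (6,9): turn R to E, flip to black, move to (6,10). |black|=8
Step 10: on WHITE (6,10): turn R to S, flip to black, move to (7,10). |black|=9
Step 11: on WHITE (7,10): turn R to W, flip to black, move to (7,9). |black|=10
Step 12: on WHITE (7,9): turn R to N, flip to black, move to (6,9). |black|=11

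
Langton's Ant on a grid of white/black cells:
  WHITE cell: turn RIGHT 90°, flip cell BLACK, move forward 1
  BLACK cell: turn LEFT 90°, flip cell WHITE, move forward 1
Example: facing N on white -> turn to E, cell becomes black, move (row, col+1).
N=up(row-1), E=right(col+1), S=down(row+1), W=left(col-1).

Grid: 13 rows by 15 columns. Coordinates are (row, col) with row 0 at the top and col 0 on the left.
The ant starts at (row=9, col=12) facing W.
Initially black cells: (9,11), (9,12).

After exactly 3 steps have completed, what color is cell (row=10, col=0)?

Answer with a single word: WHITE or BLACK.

Step 1: on BLACK (9,12): turn L to S, flip to white, move to (10,12). |black|=1
Step 2: on WHITE (10,12): turn R to W, flip to black, move to (10,11). |black|=2
Step 3: on WHITE (10,11): turn R to N, flip to black, move to (9,11). |black|=3

Answer: WHITE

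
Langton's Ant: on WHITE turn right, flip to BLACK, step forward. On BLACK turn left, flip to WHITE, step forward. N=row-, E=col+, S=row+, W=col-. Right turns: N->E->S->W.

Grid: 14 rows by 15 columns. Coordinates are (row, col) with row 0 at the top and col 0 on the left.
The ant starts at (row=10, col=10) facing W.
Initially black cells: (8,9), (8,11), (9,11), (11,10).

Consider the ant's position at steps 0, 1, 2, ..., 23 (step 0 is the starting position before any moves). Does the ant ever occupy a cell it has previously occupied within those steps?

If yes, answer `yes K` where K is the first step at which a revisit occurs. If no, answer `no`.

Step 1: on WHITE (10,10): turn R to N, flip to black, move to (9,10). |black|=5 — new cell
Step 2: on WHITE (9,10): turn R to E, flip to black, move to (9,11). |black|=6 — new cell
Step 3: on BLACK (9,11): turn L to N, flip to white, move to (8,11). |black|=5 — new cell
Step 4: on BLACK (8,11): turn L to W, flip to white, move to (8,10). |black|=4 — new cell
Step 5: on WHITE (8,10): turn R to N, flip to black, move to (7,10). |black|=5 — new cell
Step 6: on WHITE (7,10): turn R to E, flip to black, move to (7,11). |black|=6 — new cell
Step 7: on WHITE (7,11): turn R to S, flip to black, move to (8,11). |black|=7 — REVISIT

Answer: yes 7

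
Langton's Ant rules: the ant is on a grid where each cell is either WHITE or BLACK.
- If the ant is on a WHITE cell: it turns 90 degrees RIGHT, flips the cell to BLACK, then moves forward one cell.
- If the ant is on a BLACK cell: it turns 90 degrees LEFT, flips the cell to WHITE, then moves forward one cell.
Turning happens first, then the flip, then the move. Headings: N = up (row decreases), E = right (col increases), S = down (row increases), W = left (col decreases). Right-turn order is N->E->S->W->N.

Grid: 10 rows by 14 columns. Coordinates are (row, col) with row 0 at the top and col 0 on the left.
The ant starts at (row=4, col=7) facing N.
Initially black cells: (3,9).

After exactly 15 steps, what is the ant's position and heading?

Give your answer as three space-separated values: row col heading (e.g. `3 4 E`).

Answer: 5 7 E

Derivation:
Step 1: on WHITE (4,7): turn R to E, flip to black, move to (4,8). |black|=2
Step 2: on WHITE (4,8): turn R to S, flip to black, move to (5,8). |black|=3
Step 3: on WHITE (5,8): turn R to W, flip to black, move to (5,7). |black|=4
Step 4: on WHITE (5,7): turn R to N, flip to black, move to (4,7). |black|=5
Step 5: on BLACK (4,7): turn L to W, flip to white, move to (4,6). |black|=4
Step 6: on WHITE (4,6): turn R to N, flip to black, move to (3,6). |black|=5
Step 7: on WHITE (3,6): turn R to E, flip to black, move to (3,7). |black|=6
Step 8: on WHITE (3,7): turn R to S, flip to black, move to (4,7). |black|=7
Step 9: on WHITE (4,7): turn R to W, flip to black, move to (4,6). |black|=8
Step 10: on BLACK (4,6): turn L to S, flip to white, move to (5,6). |black|=7
Step 11: on WHITE (5,6): turn R to W, flip to black, move to (5,5). |black|=8
Step 12: on WHITE (5,5): turn R to N, flip to black, move to (4,5). |black|=9
Step 13: on WHITE (4,5): turn R to E, flip to black, move to (4,6). |black|=10
Step 14: on WHITE (4,6): turn R to S, flip to black, move to (5,6). |black|=11
Step 15: on BLACK (5,6): turn L to E, flip to white, move to (5,7). |black|=10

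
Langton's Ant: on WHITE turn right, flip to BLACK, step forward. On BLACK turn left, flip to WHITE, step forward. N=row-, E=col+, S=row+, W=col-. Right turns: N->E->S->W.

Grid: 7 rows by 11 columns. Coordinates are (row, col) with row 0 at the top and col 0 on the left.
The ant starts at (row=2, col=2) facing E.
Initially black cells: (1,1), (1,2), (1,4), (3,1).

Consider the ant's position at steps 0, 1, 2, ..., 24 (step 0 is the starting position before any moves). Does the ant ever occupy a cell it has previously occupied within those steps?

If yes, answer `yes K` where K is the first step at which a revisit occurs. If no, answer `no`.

Answer: yes 6

Derivation:
Step 1: on WHITE (2,2): turn R to S, flip to black, move to (3,2). |black|=5 — new cell
Step 2: on WHITE (3,2): turn R to W, flip to black, move to (3,1). |black|=6 — new cell
Step 3: on BLACK (3,1): turn L to S, flip to white, move to (4,1). |black|=5 — new cell
Step 4: on WHITE (4,1): turn R to W, flip to black, move to (4,0). |black|=6 — new cell
Step 5: on WHITE (4,0): turn R to N, flip to black, move to (3,0). |black|=7 — new cell
Step 6: on WHITE (3,0): turn R to E, flip to black, move to (3,1). |black|=8 — REVISIT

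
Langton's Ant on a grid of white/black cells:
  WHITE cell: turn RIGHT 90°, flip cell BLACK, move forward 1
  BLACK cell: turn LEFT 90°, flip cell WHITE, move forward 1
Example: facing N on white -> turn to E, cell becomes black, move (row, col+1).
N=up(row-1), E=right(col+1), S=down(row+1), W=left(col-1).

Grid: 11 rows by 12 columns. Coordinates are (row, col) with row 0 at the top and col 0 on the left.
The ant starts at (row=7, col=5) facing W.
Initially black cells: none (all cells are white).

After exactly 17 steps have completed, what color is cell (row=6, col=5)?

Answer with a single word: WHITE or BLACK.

Answer: BLACK

Derivation:
Step 1: on WHITE (7,5): turn R to N, flip to black, move to (6,5). |black|=1
Step 2: on WHITE (6,5): turn R to E, flip to black, move to (6,6). |black|=2
Step 3: on WHITE (6,6): turn R to S, flip to black, move to (7,6). |black|=3
Step 4: on WHITE (7,6): turn R to W, flip to black, move to (7,5). |black|=4
Step 5: on BLACK (7,5): turn L to S, flip to white, move to (8,5). |black|=3
Step 6: on WHITE (8,5): turn R to W, flip to black, move to (8,4). |black|=4
Step 7: on WHITE (8,4): turn R to N, flip to black, move to (7,4). |black|=5
Step 8: on WHITE (7,4): turn R to E, flip to black, move to (7,5). |black|=6
Step 9: on WHITE (7,5): turn R to S, flip to black, move to (8,5). |black|=7
Step 10: on BLACK (8,5): turn L to E, flip to white, move to (8,6). |black|=6
Step 11: on WHITE (8,6): turn R to S, flip to black, move to (9,6). |black|=7
Step 12: on WHITE (9,6): turn R to W, flip to black, move to (9,5). |black|=8
Step 13: on WHITE (9,5): turn R to N, flip to black, move to (8,5). |black|=9
Step 14: on WHITE (8,5): turn R to E, flip to black, move to (8,6). |black|=10
Step 15: on BLACK (8,6): turn L to N, flip to white, move to (7,6). |black|=9
Step 16: on BLACK (7,6): turn L to W, flip to white, move to (7,5). |black|=8
Step 17: on BLACK (7,5): turn L to S, flip to white, move to (8,5). |black|=7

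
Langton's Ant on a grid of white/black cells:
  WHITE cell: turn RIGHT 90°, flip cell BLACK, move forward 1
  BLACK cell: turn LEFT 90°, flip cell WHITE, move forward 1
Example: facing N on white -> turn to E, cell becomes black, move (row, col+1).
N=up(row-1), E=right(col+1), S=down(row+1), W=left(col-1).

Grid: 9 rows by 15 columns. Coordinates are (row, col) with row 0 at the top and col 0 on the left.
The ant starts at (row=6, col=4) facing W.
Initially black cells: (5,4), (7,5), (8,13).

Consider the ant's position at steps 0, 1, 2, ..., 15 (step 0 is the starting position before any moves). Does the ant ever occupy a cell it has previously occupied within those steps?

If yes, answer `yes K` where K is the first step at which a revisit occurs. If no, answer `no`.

Step 1: on WHITE (6,4): turn R to N, flip to black, move to (5,4). |black|=4 — new cell
Step 2: on BLACK (5,4): turn L to W, flip to white, move to (5,3). |black|=3 — new cell
Step 3: on WHITE (5,3): turn R to N, flip to black, move to (4,3). |black|=4 — new cell
Step 4: on WHITE (4,3): turn R to E, flip to black, move to (4,4). |black|=5 — new cell
Step 5: on WHITE (4,4): turn R to S, flip to black, move to (5,4). |black|=6 — REVISIT

Answer: yes 5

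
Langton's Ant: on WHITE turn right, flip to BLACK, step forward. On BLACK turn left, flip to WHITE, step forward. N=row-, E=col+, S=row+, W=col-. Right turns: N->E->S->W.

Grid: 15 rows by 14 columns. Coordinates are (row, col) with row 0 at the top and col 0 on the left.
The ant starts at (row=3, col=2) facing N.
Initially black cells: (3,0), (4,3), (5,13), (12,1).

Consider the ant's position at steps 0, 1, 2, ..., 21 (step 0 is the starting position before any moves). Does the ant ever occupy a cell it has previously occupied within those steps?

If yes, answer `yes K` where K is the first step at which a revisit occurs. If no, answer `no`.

Step 1: on WHITE (3,2): turn R to E, flip to black, move to (3,3). |black|=5 — new cell
Step 2: on WHITE (3,3): turn R to S, flip to black, move to (4,3). |black|=6 — new cell
Step 3: on BLACK (4,3): turn L to E, flip to white, move to (4,4). |black|=5 — new cell
Step 4: on WHITE (4,4): turn R to S, flip to black, move to (5,4). |black|=6 — new cell
Step 5: on WHITE (5,4): turn R to W, flip to black, move to (5,3). |black|=7 — new cell
Step 6: on WHITE (5,3): turn R to N, flip to black, move to (4,3). |black|=8 — REVISIT

Answer: yes 6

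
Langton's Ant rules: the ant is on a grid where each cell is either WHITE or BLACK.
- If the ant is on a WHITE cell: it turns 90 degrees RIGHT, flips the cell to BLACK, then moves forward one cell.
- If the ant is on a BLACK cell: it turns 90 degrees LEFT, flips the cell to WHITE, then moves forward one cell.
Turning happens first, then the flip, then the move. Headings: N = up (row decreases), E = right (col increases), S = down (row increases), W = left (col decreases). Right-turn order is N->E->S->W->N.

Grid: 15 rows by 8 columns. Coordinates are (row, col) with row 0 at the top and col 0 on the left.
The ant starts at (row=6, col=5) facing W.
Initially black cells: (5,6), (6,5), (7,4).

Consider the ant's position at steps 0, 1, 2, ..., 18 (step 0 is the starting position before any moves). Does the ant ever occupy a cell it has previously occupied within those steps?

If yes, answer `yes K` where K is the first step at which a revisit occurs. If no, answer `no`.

Step 1: on BLACK (6,5): turn L to S, flip to white, move to (7,5). |black|=2 — new cell
Step 2: on WHITE (7,5): turn R to W, flip to black, move to (7,4). |black|=3 — new cell
Step 3: on BLACK (7,4): turn L to S, flip to white, move to (8,4). |black|=2 — new cell
Step 4: on WHITE (8,4): turn R to W, flip to black, move to (8,3). |black|=3 — new cell
Step 5: on WHITE (8,3): turn R to N, flip to black, move to (7,3). |black|=4 — new cell
Step 6: on WHITE (7,3): turn R to E, flip to black, move to (7,4). |black|=5 — REVISIT

Answer: yes 6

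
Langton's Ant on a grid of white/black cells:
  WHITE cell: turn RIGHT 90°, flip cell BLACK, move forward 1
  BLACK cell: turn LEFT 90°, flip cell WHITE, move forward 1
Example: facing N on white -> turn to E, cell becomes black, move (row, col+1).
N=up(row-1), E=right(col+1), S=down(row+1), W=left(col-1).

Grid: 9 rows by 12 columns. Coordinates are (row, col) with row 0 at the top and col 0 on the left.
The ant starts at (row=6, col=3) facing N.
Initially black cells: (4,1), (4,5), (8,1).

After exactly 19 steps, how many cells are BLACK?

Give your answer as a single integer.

Step 1: on WHITE (6,3): turn R to E, flip to black, move to (6,4). |black|=4
Step 2: on WHITE (6,4): turn R to S, flip to black, move to (7,4). |black|=5
Step 3: on WHITE (7,4): turn R to W, flip to black, move to (7,3). |black|=6
Step 4: on WHITE (7,3): turn R to N, flip to black, move to (6,3). |black|=7
Step 5: on BLACK (6,3): turn L to W, flip to white, move to (6,2). |black|=6
Step 6: on WHITE (6,2): turn R to N, flip to black, move to (5,2). |black|=7
Step 7: on WHITE (5,2): turn R to E, flip to black, move to (5,3). |black|=8
Step 8: on WHITE (5,3): turn R to S, flip to black, move to (6,3). |black|=9
Step 9: on WHITE (6,3): turn R to W, flip to black, move to (6,2). |black|=10
Step 10: on BLACK (6,2): turn L to S, flip to white, move to (7,2). |black|=9
Step 11: on WHITE (7,2): turn R to W, flip to black, move to (7,1). |black|=10
Step 12: on WHITE (7,1): turn R to N, flip to black, move to (6,1). |black|=11
Step 13: on WHITE (6,1): turn R to E, flip to black, move to (6,2). |black|=12
Step 14: on WHITE (6,2): turn R to S, flip to black, move to (7,2). |black|=13
Step 15: on BLACK (7,2): turn L to E, flip to white, move to (7,3). |black|=12
Step 16: on BLACK (7,3): turn L to N, flip to white, move to (6,3). |black|=11
Step 17: on BLACK (6,3): turn L to W, flip to white, move to (6,2). |black|=10
Step 18: on BLACK (6,2): turn L to S, flip to white, move to (7,2). |black|=9
Step 19: on WHITE (7,2): turn R to W, flip to black, move to (7,1). |black|=10

Answer: 10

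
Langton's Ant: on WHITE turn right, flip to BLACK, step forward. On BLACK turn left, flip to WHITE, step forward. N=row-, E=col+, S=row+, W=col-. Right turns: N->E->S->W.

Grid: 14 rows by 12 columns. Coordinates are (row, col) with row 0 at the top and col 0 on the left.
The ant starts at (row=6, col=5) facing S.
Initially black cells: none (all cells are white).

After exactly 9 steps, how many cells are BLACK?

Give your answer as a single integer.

Step 1: on WHITE (6,5): turn R to W, flip to black, move to (6,4). |black|=1
Step 2: on WHITE (6,4): turn R to N, flip to black, move to (5,4). |black|=2
Step 3: on WHITE (5,4): turn R to E, flip to black, move to (5,5). |black|=3
Step 4: on WHITE (5,5): turn R to S, flip to black, move to (6,5). |black|=4
Step 5: on BLACK (6,5): turn L to E, flip to white, move to (6,6). |black|=3
Step 6: on WHITE (6,6): turn R to S, flip to black, move to (7,6). |black|=4
Step 7: on WHITE (7,6): turn R to W, flip to black, move to (7,5). |black|=5
Step 8: on WHITE (7,5): turn R to N, flip to black, move to (6,5). |black|=6
Step 9: on WHITE (6,5): turn R to E, flip to black, move to (6,6). |black|=7

Answer: 7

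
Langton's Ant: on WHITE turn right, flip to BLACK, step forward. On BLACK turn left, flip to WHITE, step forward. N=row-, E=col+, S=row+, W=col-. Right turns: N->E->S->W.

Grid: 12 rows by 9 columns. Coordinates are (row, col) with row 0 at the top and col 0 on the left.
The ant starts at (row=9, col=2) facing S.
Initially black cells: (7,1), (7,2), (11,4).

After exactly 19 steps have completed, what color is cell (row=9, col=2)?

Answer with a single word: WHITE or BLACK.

Step 1: on WHITE (9,2): turn R to W, flip to black, move to (9,1). |black|=4
Step 2: on WHITE (9,1): turn R to N, flip to black, move to (8,1). |black|=5
Step 3: on WHITE (8,1): turn R to E, flip to black, move to (8,2). |black|=6
Step 4: on WHITE (8,2): turn R to S, flip to black, move to (9,2). |black|=7
Step 5: on BLACK (9,2): turn L to E, flip to white, move to (9,3). |black|=6
Step 6: on WHITE (9,3): turn R to S, flip to black, move to (10,3). |black|=7
Step 7: on WHITE (10,3): turn R to W, flip to black, move to (10,2). |black|=8
Step 8: on WHITE (10,2): turn R to N, flip to black, move to (9,2). |black|=9
Step 9: on WHITE (9,2): turn R to E, flip to black, move to (9,3). |black|=10
Step 10: on BLACK (9,3): turn L to N, flip to white, move to (8,3). |black|=9
Step 11: on WHITE (8,3): turn R to E, flip to black, move to (8,4). |black|=10
Step 12: on WHITE (8,4): turn R to S, flip to black, move to (9,4). |black|=11
Step 13: on WHITE (9,4): turn R to W, flip to black, move to (9,3). |black|=12
Step 14: on WHITE (9,3): turn R to N, flip to black, move to (8,3). |black|=13
Step 15: on BLACK (8,3): turn L to W, flip to white, move to (8,2). |black|=12
Step 16: on BLACK (8,2): turn L to S, flip to white, move to (9,2). |black|=11
Step 17: on BLACK (9,2): turn L to E, flip to white, move to (9,3). |black|=10
Step 18: on BLACK (9,3): turn L to N, flip to white, move to (8,3). |black|=9
Step 19: on WHITE (8,3): turn R to E, flip to black, move to (8,4). |black|=10

Answer: WHITE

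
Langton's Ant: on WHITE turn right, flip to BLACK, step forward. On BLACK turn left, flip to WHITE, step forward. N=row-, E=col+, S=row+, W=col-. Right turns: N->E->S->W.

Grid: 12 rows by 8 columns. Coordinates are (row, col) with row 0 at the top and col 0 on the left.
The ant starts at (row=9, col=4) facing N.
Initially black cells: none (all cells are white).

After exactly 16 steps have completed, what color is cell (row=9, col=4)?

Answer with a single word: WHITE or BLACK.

Step 1: on WHITE (9,4): turn R to E, flip to black, move to (9,5). |black|=1
Step 2: on WHITE (9,5): turn R to S, flip to black, move to (10,5). |black|=2
Step 3: on WHITE (10,5): turn R to W, flip to black, move to (10,4). |black|=3
Step 4: on WHITE (10,4): turn R to N, flip to black, move to (9,4). |black|=4
Step 5: on BLACK (9,4): turn L to W, flip to white, move to (9,3). |black|=3
Step 6: on WHITE (9,3): turn R to N, flip to black, move to (8,3). |black|=4
Step 7: on WHITE (8,3): turn R to E, flip to black, move to (8,4). |black|=5
Step 8: on WHITE (8,4): turn R to S, flip to black, move to (9,4). |black|=6
Step 9: on WHITE (9,4): turn R to W, flip to black, move to (9,3). |black|=7
Step 10: on BLACK (9,3): turn L to S, flip to white, move to (10,3). |black|=6
Step 11: on WHITE (10,3): turn R to W, flip to black, move to (10,2). |black|=7
Step 12: on WHITE (10,2): turn R to N, flip to black, move to (9,2). |black|=8
Step 13: on WHITE (9,2): turn R to E, flip to black, move to (9,3). |black|=9
Step 14: on WHITE (9,3): turn R to S, flip to black, move to (10,3). |black|=10
Step 15: on BLACK (10,3): turn L to E, flip to white, move to (10,4). |black|=9
Step 16: on BLACK (10,4): turn L to N, flip to white, move to (9,4). |black|=8

Answer: BLACK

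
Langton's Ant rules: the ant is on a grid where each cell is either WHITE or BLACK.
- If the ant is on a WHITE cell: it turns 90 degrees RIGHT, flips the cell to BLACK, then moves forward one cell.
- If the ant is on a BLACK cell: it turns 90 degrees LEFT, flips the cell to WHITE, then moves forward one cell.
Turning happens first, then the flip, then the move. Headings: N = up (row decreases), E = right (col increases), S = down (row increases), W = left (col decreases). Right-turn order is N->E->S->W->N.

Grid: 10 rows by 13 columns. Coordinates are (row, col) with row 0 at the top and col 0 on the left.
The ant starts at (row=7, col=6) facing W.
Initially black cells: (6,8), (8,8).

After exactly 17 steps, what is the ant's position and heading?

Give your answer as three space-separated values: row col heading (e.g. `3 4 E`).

Step 1: on WHITE (7,6): turn R to N, flip to black, move to (6,6). |black|=3
Step 2: on WHITE (6,6): turn R to E, flip to black, move to (6,7). |black|=4
Step 3: on WHITE (6,7): turn R to S, flip to black, move to (7,7). |black|=5
Step 4: on WHITE (7,7): turn R to W, flip to black, move to (7,6). |black|=6
Step 5: on BLACK (7,6): turn L to S, flip to white, move to (8,6). |black|=5
Step 6: on WHITE (8,6): turn R to W, flip to black, move to (8,5). |black|=6
Step 7: on WHITE (8,5): turn R to N, flip to black, move to (7,5). |black|=7
Step 8: on WHITE (7,5): turn R to E, flip to black, move to (7,6). |black|=8
Step 9: on WHITE (7,6): turn R to S, flip to black, move to (8,6). |black|=9
Step 10: on BLACK (8,6): turn L to E, flip to white, move to (8,7). |black|=8
Step 11: on WHITE (8,7): turn R to S, flip to black, move to (9,7). |black|=9
Step 12: on WHITE (9,7): turn R to W, flip to black, move to (9,6). |black|=10
Step 13: on WHITE (9,6): turn R to N, flip to black, move to (8,6). |black|=11
Step 14: on WHITE (8,6): turn R to E, flip to black, move to (8,7). |black|=12
Step 15: on BLACK (8,7): turn L to N, flip to white, move to (7,7). |black|=11
Step 16: on BLACK (7,7): turn L to W, flip to white, move to (7,6). |black|=10
Step 17: on BLACK (7,6): turn L to S, flip to white, move to (8,6). |black|=9

Answer: 8 6 S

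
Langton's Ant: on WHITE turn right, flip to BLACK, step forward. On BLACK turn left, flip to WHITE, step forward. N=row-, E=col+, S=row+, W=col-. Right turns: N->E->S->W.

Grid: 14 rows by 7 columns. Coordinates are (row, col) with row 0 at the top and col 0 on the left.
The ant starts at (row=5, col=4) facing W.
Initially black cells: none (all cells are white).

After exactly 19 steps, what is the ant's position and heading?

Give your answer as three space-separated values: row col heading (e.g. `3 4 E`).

Step 1: on WHITE (5,4): turn R to N, flip to black, move to (4,4). |black|=1
Step 2: on WHITE (4,4): turn R to E, flip to black, move to (4,5). |black|=2
Step 3: on WHITE (4,5): turn R to S, flip to black, move to (5,5). |black|=3
Step 4: on WHITE (5,5): turn R to W, flip to black, move to (5,4). |black|=4
Step 5: on BLACK (5,4): turn L to S, flip to white, move to (6,4). |black|=3
Step 6: on WHITE (6,4): turn R to W, flip to black, move to (6,3). |black|=4
Step 7: on WHITE (6,3): turn R to N, flip to black, move to (5,3). |black|=5
Step 8: on WHITE (5,3): turn R to E, flip to black, move to (5,4). |black|=6
Step 9: on WHITE (5,4): turn R to S, flip to black, move to (6,4). |black|=7
Step 10: on BLACK (6,4): turn L to E, flip to white, move to (6,5). |black|=6
Step 11: on WHITE (6,5): turn R to S, flip to black, move to (7,5). |black|=7
Step 12: on WHITE (7,5): turn R to W, flip to black, move to (7,4). |black|=8
Step 13: on WHITE (7,4): turn R to N, flip to black, move to (6,4). |black|=9
Step 14: on WHITE (6,4): turn R to E, flip to black, move to (6,5). |black|=10
Step 15: on BLACK (6,5): turn L to N, flip to white, move to (5,5). |black|=9
Step 16: on BLACK (5,5): turn L to W, flip to white, move to (5,4). |black|=8
Step 17: on BLACK (5,4): turn L to S, flip to white, move to (6,4). |black|=7
Step 18: on BLACK (6,4): turn L to E, flip to white, move to (6,5). |black|=6
Step 19: on WHITE (6,5): turn R to S, flip to black, move to (7,5). |black|=7

Answer: 7 5 S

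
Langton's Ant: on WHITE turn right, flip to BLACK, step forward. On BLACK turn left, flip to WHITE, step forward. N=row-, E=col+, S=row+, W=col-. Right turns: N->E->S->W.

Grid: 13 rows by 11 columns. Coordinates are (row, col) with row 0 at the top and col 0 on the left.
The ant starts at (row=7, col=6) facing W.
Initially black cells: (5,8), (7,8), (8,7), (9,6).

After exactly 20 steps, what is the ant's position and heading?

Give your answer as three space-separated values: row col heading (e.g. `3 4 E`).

Step 1: on WHITE (7,6): turn R to N, flip to black, move to (6,6). |black|=5
Step 2: on WHITE (6,6): turn R to E, flip to black, move to (6,7). |black|=6
Step 3: on WHITE (6,7): turn R to S, flip to black, move to (7,7). |black|=7
Step 4: on WHITE (7,7): turn R to W, flip to black, move to (7,6). |black|=8
Step 5: on BLACK (7,6): turn L to S, flip to white, move to (8,6). |black|=7
Step 6: on WHITE (8,6): turn R to W, flip to black, move to (8,5). |black|=8
Step 7: on WHITE (8,5): turn R to N, flip to black, move to (7,5). |black|=9
Step 8: on WHITE (7,5): turn R to E, flip to black, move to (7,6). |black|=10
Step 9: on WHITE (7,6): turn R to S, flip to black, move to (8,6). |black|=11
Step 10: on BLACK (8,6): turn L to E, flip to white, move to (8,7). |black|=10
Step 11: on BLACK (8,7): turn L to N, flip to white, move to (7,7). |black|=9
Step 12: on BLACK (7,7): turn L to W, flip to white, move to (7,6). |black|=8
Step 13: on BLACK (7,6): turn L to S, flip to white, move to (8,6). |black|=7
Step 14: on WHITE (8,6): turn R to W, flip to black, move to (8,5). |black|=8
Step 15: on BLACK (8,5): turn L to S, flip to white, move to (9,5). |black|=7
Step 16: on WHITE (9,5): turn R to W, flip to black, move to (9,4). |black|=8
Step 17: on WHITE (9,4): turn R to N, flip to black, move to (8,4). |black|=9
Step 18: on WHITE (8,4): turn R to E, flip to black, move to (8,5). |black|=10
Step 19: on WHITE (8,5): turn R to S, flip to black, move to (9,5). |black|=11
Step 20: on BLACK (9,5): turn L to E, flip to white, move to (9,6). |black|=10

Answer: 9 6 E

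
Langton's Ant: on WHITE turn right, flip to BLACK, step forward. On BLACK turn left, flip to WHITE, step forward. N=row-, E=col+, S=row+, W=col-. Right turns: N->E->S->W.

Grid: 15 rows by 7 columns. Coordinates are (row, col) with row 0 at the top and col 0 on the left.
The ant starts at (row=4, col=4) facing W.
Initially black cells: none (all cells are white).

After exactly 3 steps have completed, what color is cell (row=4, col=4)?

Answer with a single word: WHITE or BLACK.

Step 1: on WHITE (4,4): turn R to N, flip to black, move to (3,4). |black|=1
Step 2: on WHITE (3,4): turn R to E, flip to black, move to (3,5). |black|=2
Step 3: on WHITE (3,5): turn R to S, flip to black, move to (4,5). |black|=3

Answer: BLACK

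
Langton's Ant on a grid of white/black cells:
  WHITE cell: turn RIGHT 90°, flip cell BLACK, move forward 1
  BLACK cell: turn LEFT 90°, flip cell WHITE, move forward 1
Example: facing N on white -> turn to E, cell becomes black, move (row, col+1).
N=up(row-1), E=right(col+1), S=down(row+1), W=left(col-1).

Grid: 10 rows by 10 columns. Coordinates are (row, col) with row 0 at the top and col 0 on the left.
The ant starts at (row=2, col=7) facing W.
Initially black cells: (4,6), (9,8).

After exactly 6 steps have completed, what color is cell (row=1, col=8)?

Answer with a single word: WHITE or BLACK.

Answer: BLACK

Derivation:
Step 1: on WHITE (2,7): turn R to N, flip to black, move to (1,7). |black|=3
Step 2: on WHITE (1,7): turn R to E, flip to black, move to (1,8). |black|=4
Step 3: on WHITE (1,8): turn R to S, flip to black, move to (2,8). |black|=5
Step 4: on WHITE (2,8): turn R to W, flip to black, move to (2,7). |black|=6
Step 5: on BLACK (2,7): turn L to S, flip to white, move to (3,7). |black|=5
Step 6: on WHITE (3,7): turn R to W, flip to black, move to (3,6). |black|=6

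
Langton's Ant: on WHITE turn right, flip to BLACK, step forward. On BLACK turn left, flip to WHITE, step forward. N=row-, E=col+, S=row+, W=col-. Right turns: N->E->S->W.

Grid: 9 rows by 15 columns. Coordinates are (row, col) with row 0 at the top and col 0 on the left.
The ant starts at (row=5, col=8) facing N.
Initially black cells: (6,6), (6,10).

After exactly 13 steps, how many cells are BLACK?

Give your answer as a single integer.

Step 1: on WHITE (5,8): turn R to E, flip to black, move to (5,9). |black|=3
Step 2: on WHITE (5,9): turn R to S, flip to black, move to (6,9). |black|=4
Step 3: on WHITE (6,9): turn R to W, flip to black, move to (6,8). |black|=5
Step 4: on WHITE (6,8): turn R to N, flip to black, move to (5,8). |black|=6
Step 5: on BLACK (5,8): turn L to W, flip to white, move to (5,7). |black|=5
Step 6: on WHITE (5,7): turn R to N, flip to black, move to (4,7). |black|=6
Step 7: on WHITE (4,7): turn R to E, flip to black, move to (4,8). |black|=7
Step 8: on WHITE (4,8): turn R to S, flip to black, move to (5,8). |black|=8
Step 9: on WHITE (5,8): turn R to W, flip to black, move to (5,7). |black|=9
Step 10: on BLACK (5,7): turn L to S, flip to white, move to (6,7). |black|=8
Step 11: on WHITE (6,7): turn R to W, flip to black, move to (6,6). |black|=9
Step 12: on BLACK (6,6): turn L to S, flip to white, move to (7,6). |black|=8
Step 13: on WHITE (7,6): turn R to W, flip to black, move to (7,5). |black|=9

Answer: 9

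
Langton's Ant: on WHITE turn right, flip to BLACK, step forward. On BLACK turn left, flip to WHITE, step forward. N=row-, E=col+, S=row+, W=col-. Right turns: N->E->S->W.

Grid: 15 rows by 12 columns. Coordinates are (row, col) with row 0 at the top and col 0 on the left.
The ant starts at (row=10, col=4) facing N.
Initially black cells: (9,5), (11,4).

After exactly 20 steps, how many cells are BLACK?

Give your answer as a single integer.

Answer: 8

Derivation:
Step 1: on WHITE (10,4): turn R to E, flip to black, move to (10,5). |black|=3
Step 2: on WHITE (10,5): turn R to S, flip to black, move to (11,5). |black|=4
Step 3: on WHITE (11,5): turn R to W, flip to black, move to (11,4). |black|=5
Step 4: on BLACK (11,4): turn L to S, flip to white, move to (12,4). |black|=4
Step 5: on WHITE (12,4): turn R to W, flip to black, move to (12,3). |black|=5
Step 6: on WHITE (12,3): turn R to N, flip to black, move to (11,3). |black|=6
Step 7: on WHITE (11,3): turn R to E, flip to black, move to (11,4). |black|=7
Step 8: on WHITE (11,4): turn R to S, flip to black, move to (12,4). |black|=8
Step 9: on BLACK (12,4): turn L to E, flip to white, move to (12,5). |black|=7
Step 10: on WHITE (12,5): turn R to S, flip to black, move to (13,5). |black|=8
Step 11: on WHITE (13,5): turn R to W, flip to black, move to (13,4). |black|=9
Step 12: on WHITE (13,4): turn R to N, flip to black, move to (12,4). |black|=10
Step 13: on WHITE (12,4): turn R to E, flip to black, move to (12,5). |black|=11
Step 14: on BLACK (12,5): turn L to N, flip to white, move to (11,5). |black|=10
Step 15: on BLACK (11,5): turn L to W, flip to white, move to (11,4). |black|=9
Step 16: on BLACK (11,4): turn L to S, flip to white, move to (12,4). |black|=8
Step 17: on BLACK (12,4): turn L to E, flip to white, move to (12,5). |black|=7
Step 18: on WHITE (12,5): turn R to S, flip to black, move to (13,5). |black|=8
Step 19: on BLACK (13,5): turn L to E, flip to white, move to (13,6). |black|=7
Step 20: on WHITE (13,6): turn R to S, flip to black, move to (14,6). |black|=8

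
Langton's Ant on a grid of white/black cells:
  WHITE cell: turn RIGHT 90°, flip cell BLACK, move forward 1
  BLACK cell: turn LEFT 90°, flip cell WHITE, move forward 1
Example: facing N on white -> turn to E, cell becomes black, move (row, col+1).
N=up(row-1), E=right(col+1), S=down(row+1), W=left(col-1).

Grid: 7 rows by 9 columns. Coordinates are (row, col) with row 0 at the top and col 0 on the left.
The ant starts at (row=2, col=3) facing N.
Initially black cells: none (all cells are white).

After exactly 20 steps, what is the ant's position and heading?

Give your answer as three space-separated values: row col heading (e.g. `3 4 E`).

Answer: 4 1 S

Derivation:
Step 1: on WHITE (2,3): turn R to E, flip to black, move to (2,4). |black|=1
Step 2: on WHITE (2,4): turn R to S, flip to black, move to (3,4). |black|=2
Step 3: on WHITE (3,4): turn R to W, flip to black, move to (3,3). |black|=3
Step 4: on WHITE (3,3): turn R to N, flip to black, move to (2,3). |black|=4
Step 5: on BLACK (2,3): turn L to W, flip to white, move to (2,2). |black|=3
Step 6: on WHITE (2,2): turn R to N, flip to black, move to (1,2). |black|=4
Step 7: on WHITE (1,2): turn R to E, flip to black, move to (1,3). |black|=5
Step 8: on WHITE (1,3): turn R to S, flip to black, move to (2,3). |black|=6
Step 9: on WHITE (2,3): turn R to W, flip to black, move to (2,2). |black|=7
Step 10: on BLACK (2,2): turn L to S, flip to white, move to (3,2). |black|=6
Step 11: on WHITE (3,2): turn R to W, flip to black, move to (3,1). |black|=7
Step 12: on WHITE (3,1): turn R to N, flip to black, move to (2,1). |black|=8
Step 13: on WHITE (2,1): turn R to E, flip to black, move to (2,2). |black|=9
Step 14: on WHITE (2,2): turn R to S, flip to black, move to (3,2). |black|=10
Step 15: on BLACK (3,2): turn L to E, flip to white, move to (3,3). |black|=9
Step 16: on BLACK (3,3): turn L to N, flip to white, move to (2,3). |black|=8
Step 17: on BLACK (2,3): turn L to W, flip to white, move to (2,2). |black|=7
Step 18: on BLACK (2,2): turn L to S, flip to white, move to (3,2). |black|=6
Step 19: on WHITE (3,2): turn R to W, flip to black, move to (3,1). |black|=7
Step 20: on BLACK (3,1): turn L to S, flip to white, move to (4,1). |black|=6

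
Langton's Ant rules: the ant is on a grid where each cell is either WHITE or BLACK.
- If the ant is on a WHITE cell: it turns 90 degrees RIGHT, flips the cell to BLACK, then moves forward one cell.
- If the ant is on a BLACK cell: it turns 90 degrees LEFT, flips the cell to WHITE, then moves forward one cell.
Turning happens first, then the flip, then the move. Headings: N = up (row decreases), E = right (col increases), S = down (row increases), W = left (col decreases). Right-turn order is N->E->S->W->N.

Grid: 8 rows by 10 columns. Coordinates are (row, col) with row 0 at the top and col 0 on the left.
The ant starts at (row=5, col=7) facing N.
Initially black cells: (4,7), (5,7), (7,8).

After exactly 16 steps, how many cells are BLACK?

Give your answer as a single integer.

Step 1: on BLACK (5,7): turn L to W, flip to white, move to (5,6). |black|=2
Step 2: on WHITE (5,6): turn R to N, flip to black, move to (4,6). |black|=3
Step 3: on WHITE (4,6): turn R to E, flip to black, move to (4,7). |black|=4
Step 4: on BLACK (4,7): turn L to N, flip to white, move to (3,7). |black|=3
Step 5: on WHITE (3,7): turn R to E, flip to black, move to (3,8). |black|=4
Step 6: on WHITE (3,8): turn R to S, flip to black, move to (4,8). |black|=5
Step 7: on WHITE (4,8): turn R to W, flip to black, move to (4,7). |black|=6
Step 8: on WHITE (4,7): turn R to N, flip to black, move to (3,7). |black|=7
Step 9: on BLACK (3,7): turn L to W, flip to white, move to (3,6). |black|=6
Step 10: on WHITE (3,6): turn R to N, flip to black, move to (2,6). |black|=7
Step 11: on WHITE (2,6): turn R to E, flip to black, move to (2,7). |black|=8
Step 12: on WHITE (2,7): turn R to S, flip to black, move to (3,7). |black|=9
Step 13: on WHITE (3,7): turn R to W, flip to black, move to (3,6). |black|=10
Step 14: on BLACK (3,6): turn L to S, flip to white, move to (4,6). |black|=9
Step 15: on BLACK (4,6): turn L to E, flip to white, move to (4,7). |black|=8
Step 16: on BLACK (4,7): turn L to N, flip to white, move to (3,7). |black|=7

Answer: 7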